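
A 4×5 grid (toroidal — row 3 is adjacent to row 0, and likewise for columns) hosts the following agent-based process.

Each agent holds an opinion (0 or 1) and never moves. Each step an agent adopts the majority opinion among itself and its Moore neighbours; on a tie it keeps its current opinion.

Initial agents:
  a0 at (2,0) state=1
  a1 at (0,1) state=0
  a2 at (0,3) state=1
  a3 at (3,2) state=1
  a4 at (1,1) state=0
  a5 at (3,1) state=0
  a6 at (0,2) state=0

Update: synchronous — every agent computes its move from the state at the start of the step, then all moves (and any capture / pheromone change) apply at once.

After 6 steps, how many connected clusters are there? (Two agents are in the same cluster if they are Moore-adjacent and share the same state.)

t=1: a0@(2,0):0 a1@(0,1):0 a2@(0,3):1 a3@(3,2):0 a4@(1,1):0 a5@(3,1):0 a6@(0,2):0
t=2: a0@(2,0):0 a1@(0,1):0 a2@(0,3):0 a3@(3,2):0 a4@(1,1):0 a5@(3,1):0 a6@(0,2):0
t=3: (unchanged — steady state)

1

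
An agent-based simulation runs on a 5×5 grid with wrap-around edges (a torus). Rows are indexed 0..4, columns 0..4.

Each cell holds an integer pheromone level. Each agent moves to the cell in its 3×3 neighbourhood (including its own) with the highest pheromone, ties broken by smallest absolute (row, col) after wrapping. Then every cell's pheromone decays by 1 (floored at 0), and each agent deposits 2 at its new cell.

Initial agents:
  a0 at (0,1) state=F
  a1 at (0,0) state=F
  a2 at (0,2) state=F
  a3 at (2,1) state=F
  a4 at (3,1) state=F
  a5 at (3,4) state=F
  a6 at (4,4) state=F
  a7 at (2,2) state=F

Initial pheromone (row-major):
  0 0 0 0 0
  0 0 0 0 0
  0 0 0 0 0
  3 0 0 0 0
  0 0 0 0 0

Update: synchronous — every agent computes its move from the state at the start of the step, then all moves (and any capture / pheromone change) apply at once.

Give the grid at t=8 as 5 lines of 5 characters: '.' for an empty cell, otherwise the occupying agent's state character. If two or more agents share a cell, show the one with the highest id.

t=1: a0@(0,0) a1@(0,0) a2@(0,1) a3@(3,0) a4@(3,0) a5@(3,0) a6@(3,0) a7@(1,1) | pheromone: 4 2 0 0 0 / 0 2 0 0 0 / 0 0 0 0 0 / 10 0 0 0 0 / 0 0 0 0 0
t=2: a0@(0,0) a1@(0,0) a2@(0,0) a3@(3,0) a4@(3,0) a5@(3,0) a6@(3,0) a7@(0,0) | pheromone: 11 1 0 0 0 / 0 1 0 0 0 / 0 0 0 0 0 / 17 0 0 0 0 / 0 0 0 0 0
t=3: a0@(0,0) a1@(0,0) a2@(0,0) a3@(3,0) a4@(3,0) a5@(3,0) a6@(3,0) a7@(0,0) | pheromone: 18 0 0 0 0 / 0 0 0 0 0 / 0 0 0 0 0 / 24 0 0 0 0 / 0 0 0 0 0
t=4: a0@(0,0) a1@(0,0) a2@(0,0) a3@(3,0) a4@(3,0) a5@(3,0) a6@(3,0) a7@(0,0) | pheromone: 25 0 0 0 0 / 0 0 0 0 0 / 0 0 0 0 0 / 31 0 0 0 0 / 0 0 0 0 0
t=5: a0@(0,0) a1@(0,0) a2@(0,0) a3@(3,0) a4@(3,0) a5@(3,0) a6@(3,0) a7@(0,0) | pheromone: 32 0 0 0 0 / 0 0 0 0 0 / 0 0 0 0 0 / 38 0 0 0 0 / 0 0 0 0 0
t=6: a0@(0,0) a1@(0,0) a2@(0,0) a3@(3,0) a4@(3,0) a5@(3,0) a6@(3,0) a7@(0,0) | pheromone: 39 0 0 0 0 / 0 0 0 0 0 / 0 0 0 0 0 / 45 0 0 0 0 / 0 0 0 0 0
t=7: a0@(0,0) a1@(0,0) a2@(0,0) a3@(3,0) a4@(3,0) a5@(3,0) a6@(3,0) a7@(0,0) | pheromone: 46 0 0 0 0 / 0 0 0 0 0 / 0 0 0 0 0 / 52 0 0 0 0 / 0 0 0 0 0
t=8: a0@(0,0) a1@(0,0) a2@(0,0) a3@(3,0) a4@(3,0) a5@(3,0) a6@(3,0) a7@(0,0) | pheromone: 53 0 0 0 0 / 0 0 0 0 0 / 0 0 0 0 0 / 59 0 0 0 0 / 0 0 0 0 0

F....
.....
.....
F....
.....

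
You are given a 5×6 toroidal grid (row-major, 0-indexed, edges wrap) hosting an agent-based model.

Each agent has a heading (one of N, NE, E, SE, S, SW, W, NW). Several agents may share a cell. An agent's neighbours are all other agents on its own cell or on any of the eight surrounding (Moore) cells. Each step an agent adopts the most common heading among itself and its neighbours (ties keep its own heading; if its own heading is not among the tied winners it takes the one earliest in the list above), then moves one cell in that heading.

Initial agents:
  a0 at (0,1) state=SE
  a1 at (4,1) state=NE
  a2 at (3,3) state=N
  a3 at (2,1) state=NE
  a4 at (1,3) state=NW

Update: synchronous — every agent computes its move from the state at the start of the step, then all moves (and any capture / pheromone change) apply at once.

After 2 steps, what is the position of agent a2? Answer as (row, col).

t=1: a0@(1,2):SE a1@(3,2):NE a2@(2,3):N a3@(1,2):NE a4@(0,2):NW
t=2: a0@(2,3):SE a1@(2,3):NE a2@(1,4):NE a3@(0,3):NE a4@(4,1):NW

(1, 4)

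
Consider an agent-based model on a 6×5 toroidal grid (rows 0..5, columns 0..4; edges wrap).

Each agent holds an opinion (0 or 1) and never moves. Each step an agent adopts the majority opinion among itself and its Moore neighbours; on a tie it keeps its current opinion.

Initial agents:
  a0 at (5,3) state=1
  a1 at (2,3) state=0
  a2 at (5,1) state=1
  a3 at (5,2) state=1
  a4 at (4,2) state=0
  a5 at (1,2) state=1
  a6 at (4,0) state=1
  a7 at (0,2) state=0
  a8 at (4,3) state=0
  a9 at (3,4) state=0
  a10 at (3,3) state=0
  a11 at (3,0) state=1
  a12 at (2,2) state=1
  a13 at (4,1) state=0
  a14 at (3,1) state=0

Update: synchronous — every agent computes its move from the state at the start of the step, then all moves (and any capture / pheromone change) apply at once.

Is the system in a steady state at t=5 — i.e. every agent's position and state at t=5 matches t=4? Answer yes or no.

t=1: a0@(5,3):0 a1@(2,3):0 a2@(5,1):1 a3@(5,2):0 a4@(4,2):0 a5@(1,2):1 a6@(4,0):1 a7@(0,2):1 a8@(4,3):0 a9@(3,4):0 a10@(3,3):0 a11@(3,0):0 a12@(2,2):0 a13@(4,1):1 a14@(3,1):0
t=2: a0@(5,3):0 a1@(2,3):0 a2@(5,1):1 a3@(5,2):0 a4@(4,2):0 a5@(1,2):1 a6@(4,0):1 a7@(0,2):1 a8@(4,3):0 a9@(3,4):0 a10@(3,3):0 a11@(3,0):0 a12@(2,2):0 a13@(4,1):0 a14@(3,1):0
t=3: a0@(5,3):0 a1@(2,3):0 a2@(5,1):1 a3@(5,2):0 a4@(4,2):0 a5@(1,2):1 a6@(4,0):0 a7@(0,2):1 a8@(4,3):0 a9@(3,4):0 a10@(3,3):0 a11@(3,0):0 a12@(2,2):0 a13@(4,1):0 a14@(3,1):0
t=4: a0@(5,3):0 a1@(2,3):0 a2@(5,1):0 a3@(5,2):0 a4@(4,2):0 a5@(1,2):1 a6@(4,0):0 a7@(0,2):1 a8@(4,3):0 a9@(3,4):0 a10@(3,3):0 a11@(3,0):0 a12@(2,2):0 a13@(4,1):0 a14@(3,1):0
t=5: a0@(5,3):0 a1@(2,3):0 a2@(5,1):0 a3@(5,2):0 a4@(4,2):0 a5@(1,2):1 a6@(4,0):0 a7@(0,2):0 a8@(4,3):0 a9@(3,4):0 a10@(3,3):0 a11@(3,0):0 a12@(2,2):0 a13@(4,1):0 a14@(3,1):0

no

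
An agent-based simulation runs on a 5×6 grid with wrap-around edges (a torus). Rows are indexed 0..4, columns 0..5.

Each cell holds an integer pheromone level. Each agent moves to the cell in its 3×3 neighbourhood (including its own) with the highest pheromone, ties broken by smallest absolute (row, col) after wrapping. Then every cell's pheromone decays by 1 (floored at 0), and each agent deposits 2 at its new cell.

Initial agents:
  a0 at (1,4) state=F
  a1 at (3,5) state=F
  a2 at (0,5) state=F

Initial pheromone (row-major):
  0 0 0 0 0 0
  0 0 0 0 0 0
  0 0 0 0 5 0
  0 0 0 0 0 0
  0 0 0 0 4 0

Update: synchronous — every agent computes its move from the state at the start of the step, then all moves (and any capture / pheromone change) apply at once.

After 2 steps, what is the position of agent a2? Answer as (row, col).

(4, 4)

t=1: a0@(2,4) a1@(2,4) a2@(4,4) | pheromone: 0 0 0 0 0 0 / 0 0 0 0 0 0 / 0 0 0 0 8 0 / 0 0 0 0 0 0 / 0 0 0 0 5 0
t=2: a0@(2,4) a1@(2,4) a2@(4,4) | pheromone: 0 0 0 0 0 0 / 0 0 0 0 0 0 / 0 0 0 0 11 0 / 0 0 0 0 0 0 / 0 0 0 0 6 0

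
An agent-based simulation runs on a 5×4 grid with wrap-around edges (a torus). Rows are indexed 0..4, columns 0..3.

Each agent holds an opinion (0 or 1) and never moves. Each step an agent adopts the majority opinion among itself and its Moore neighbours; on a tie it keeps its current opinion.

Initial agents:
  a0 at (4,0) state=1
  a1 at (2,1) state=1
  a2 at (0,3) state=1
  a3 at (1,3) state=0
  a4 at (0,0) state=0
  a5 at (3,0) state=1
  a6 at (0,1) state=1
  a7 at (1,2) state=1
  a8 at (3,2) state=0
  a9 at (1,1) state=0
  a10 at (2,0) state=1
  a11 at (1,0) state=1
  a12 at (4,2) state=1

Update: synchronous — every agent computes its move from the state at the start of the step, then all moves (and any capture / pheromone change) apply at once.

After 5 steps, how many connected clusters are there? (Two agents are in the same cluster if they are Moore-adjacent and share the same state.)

1

t=1: a0@(4,0):1 a1@(2,1):1 a2@(0,3):1 a3@(1,3):1 a4@(0,0):1 a5@(3,0):1 a6@(0,1):1 a7@(1,2):1 a8@(3,2):1 a9@(1,1):1 a10@(2,0):1 a11@(1,0):1 a12@(4,2):1
t=2: (unchanged — steady state)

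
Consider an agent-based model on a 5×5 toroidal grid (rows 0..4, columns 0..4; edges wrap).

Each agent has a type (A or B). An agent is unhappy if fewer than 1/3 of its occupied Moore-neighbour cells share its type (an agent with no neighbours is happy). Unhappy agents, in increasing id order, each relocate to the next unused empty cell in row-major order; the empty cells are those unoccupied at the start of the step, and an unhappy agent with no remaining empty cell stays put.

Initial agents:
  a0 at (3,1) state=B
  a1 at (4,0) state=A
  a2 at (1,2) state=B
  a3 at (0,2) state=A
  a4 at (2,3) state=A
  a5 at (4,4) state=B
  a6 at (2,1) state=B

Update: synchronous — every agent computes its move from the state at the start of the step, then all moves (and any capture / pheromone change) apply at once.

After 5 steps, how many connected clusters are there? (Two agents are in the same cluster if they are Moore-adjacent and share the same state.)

2

t=1: a0@(3,1):B a1@(0,0):A a2@(1,2):B a3@(0,1):A a4@(0,3):A a5@(0,4):B a6@(2,1):B
t=2: a0@(3,1):B a1@(0,0):A a2@(1,2):B a3@(0,1):A a4@(0,2):A a5@(1,0):B a6@(2,1):B
t=3: (unchanged — steady state)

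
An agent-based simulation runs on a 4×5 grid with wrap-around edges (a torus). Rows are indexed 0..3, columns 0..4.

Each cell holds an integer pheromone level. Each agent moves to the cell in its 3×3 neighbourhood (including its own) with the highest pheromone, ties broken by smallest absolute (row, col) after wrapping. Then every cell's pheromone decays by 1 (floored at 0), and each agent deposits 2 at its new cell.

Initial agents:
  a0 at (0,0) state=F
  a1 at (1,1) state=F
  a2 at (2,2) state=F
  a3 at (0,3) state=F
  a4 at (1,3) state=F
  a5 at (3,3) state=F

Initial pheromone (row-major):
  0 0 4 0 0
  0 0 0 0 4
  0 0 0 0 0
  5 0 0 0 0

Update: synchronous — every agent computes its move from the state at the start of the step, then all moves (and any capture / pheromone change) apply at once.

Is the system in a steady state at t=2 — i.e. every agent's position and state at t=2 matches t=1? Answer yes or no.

t=1: a0@(3,0) a1@(0,2) a2@(1,1) a3@(0,2) a4@(0,2) a5@(0,2) | pheromone: 0 0 11 0 0 / 0 2 0 0 3 / 0 0 0 0 0 / 6 0 0 0 0
t=2: a0@(3,0) a1@(0,2) a2@(0,2) a3@(0,2) a4@(0,2) a5@(0,2) | pheromone: 0 0 20 0 0 / 0 1 0 0 2 / 0 0 0 0 0 / 7 0 0 0 0

no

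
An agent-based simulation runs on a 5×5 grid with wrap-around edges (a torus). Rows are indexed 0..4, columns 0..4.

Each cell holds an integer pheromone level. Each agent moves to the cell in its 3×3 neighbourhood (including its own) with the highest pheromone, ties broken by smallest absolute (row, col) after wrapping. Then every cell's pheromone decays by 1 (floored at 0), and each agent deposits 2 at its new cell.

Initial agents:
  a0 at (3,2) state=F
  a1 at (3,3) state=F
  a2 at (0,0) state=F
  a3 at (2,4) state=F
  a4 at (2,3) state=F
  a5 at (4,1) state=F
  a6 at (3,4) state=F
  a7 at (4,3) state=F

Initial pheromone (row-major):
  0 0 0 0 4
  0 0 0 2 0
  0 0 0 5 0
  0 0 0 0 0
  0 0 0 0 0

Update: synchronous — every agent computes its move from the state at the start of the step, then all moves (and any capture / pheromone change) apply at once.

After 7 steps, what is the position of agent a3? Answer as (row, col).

t=1: a0@(2,3) a1@(2,3) a2@(0,4) a3@(2,3) a4@(2,3) a5@(0,0) a6@(2,3) a7@(0,4) | pheromone: 2 0 0 0 7 / 0 0 0 1 0 / 0 0 0 14 0 / 0 0 0 0 0 / 0 0 0 0 0
t=2: a0@(2,3) a1@(2,3) a2@(0,4) a3@(2,3) a4@(2,3) a5@(0,4) a6@(2,3) a7@(0,4) | pheromone: 1 0 0 0 12 / 0 0 0 0 0 / 0 0 0 23 0 / 0 0 0 0 0 / 0 0 0 0 0
t=3: a0@(2,3) a1@(2,3) a2@(0,4) a3@(2,3) a4@(2,3) a5@(0,4) a6@(2,3) a7@(0,4) | pheromone: 0 0 0 0 17 / 0 0 0 0 0 / 0 0 0 32 0 / 0 0 0 0 0 / 0 0 0 0 0
t=4: a0@(2,3) a1@(2,3) a2@(0,4) a3@(2,3) a4@(2,3) a5@(0,4) a6@(2,3) a7@(0,4) | pheromone: 0 0 0 0 22 / 0 0 0 0 0 / 0 0 0 41 0 / 0 0 0 0 0 / 0 0 0 0 0
t=5: a0@(2,3) a1@(2,3) a2@(0,4) a3@(2,3) a4@(2,3) a5@(0,4) a6@(2,3) a7@(0,4) | pheromone: 0 0 0 0 27 / 0 0 0 0 0 / 0 0 0 50 0 / 0 0 0 0 0 / 0 0 0 0 0
t=6: a0@(2,3) a1@(2,3) a2@(0,4) a3@(2,3) a4@(2,3) a5@(0,4) a6@(2,3) a7@(0,4) | pheromone: 0 0 0 0 32 / 0 0 0 0 0 / 0 0 0 59 0 / 0 0 0 0 0 / 0 0 0 0 0
t=7: a0@(2,3) a1@(2,3) a2@(0,4) a3@(2,3) a4@(2,3) a5@(0,4) a6@(2,3) a7@(0,4) | pheromone: 0 0 0 0 37 / 0 0 0 0 0 / 0 0 0 68 0 / 0 0 0 0 0 / 0 0 0 0 0

(2, 3)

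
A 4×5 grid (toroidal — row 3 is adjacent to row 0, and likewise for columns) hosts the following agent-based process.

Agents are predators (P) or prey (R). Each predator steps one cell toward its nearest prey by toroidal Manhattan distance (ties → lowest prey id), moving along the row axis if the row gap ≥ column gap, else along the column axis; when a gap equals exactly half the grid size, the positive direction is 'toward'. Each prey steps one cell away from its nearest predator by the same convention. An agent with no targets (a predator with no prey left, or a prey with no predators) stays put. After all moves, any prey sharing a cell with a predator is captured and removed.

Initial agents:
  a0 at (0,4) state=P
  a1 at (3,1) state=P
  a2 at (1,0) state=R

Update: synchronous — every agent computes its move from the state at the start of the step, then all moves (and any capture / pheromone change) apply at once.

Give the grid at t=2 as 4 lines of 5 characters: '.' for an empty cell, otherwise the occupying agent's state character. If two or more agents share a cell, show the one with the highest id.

t=1: a0@(1,4):P a1@(0,1):P a2@(2,0):R
t=2: a0@(2,4):P a1@(1,1):P a2@(3,0):R

.....
.P...
....P
R....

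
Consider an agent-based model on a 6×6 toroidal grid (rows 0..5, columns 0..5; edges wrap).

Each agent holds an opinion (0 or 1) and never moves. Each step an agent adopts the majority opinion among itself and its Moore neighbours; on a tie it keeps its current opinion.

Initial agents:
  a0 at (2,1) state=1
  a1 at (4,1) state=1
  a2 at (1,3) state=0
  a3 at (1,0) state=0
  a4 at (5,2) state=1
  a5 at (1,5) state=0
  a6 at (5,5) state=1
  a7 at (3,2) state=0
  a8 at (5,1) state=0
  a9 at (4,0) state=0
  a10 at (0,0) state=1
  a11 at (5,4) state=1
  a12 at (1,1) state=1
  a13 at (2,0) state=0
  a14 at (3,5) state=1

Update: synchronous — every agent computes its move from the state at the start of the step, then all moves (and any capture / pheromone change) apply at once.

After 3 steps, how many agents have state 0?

8

t=1: a0@(2,1):0 a1@(4,1):0 a2@(1,3):0 a3@(1,0):0 a4@(5,2):1 a5@(1,5):0 a6@(5,5):1 a7@(3,2):1 a8@(5,1):1 a9@(4,0):1 a10@(0,0):1 a11@(5,4):1 a12@(1,1):1 a13@(2,0):0 a14@(3,5):0
t=2: a0@(2,1):0 a1@(4,1):1 a2@(1,3):0 a3@(1,0):0 a4@(5,2):1 a5@(1,5):0 a6@(5,5):1 a7@(3,2):0 a8@(5,1):1 a9@(4,0):1 a10@(0,0):1 a11@(5,4):1 a12@(1,1):0 a13@(2,0):0 a14@(3,5):0
t=3: (unchanged — steady state)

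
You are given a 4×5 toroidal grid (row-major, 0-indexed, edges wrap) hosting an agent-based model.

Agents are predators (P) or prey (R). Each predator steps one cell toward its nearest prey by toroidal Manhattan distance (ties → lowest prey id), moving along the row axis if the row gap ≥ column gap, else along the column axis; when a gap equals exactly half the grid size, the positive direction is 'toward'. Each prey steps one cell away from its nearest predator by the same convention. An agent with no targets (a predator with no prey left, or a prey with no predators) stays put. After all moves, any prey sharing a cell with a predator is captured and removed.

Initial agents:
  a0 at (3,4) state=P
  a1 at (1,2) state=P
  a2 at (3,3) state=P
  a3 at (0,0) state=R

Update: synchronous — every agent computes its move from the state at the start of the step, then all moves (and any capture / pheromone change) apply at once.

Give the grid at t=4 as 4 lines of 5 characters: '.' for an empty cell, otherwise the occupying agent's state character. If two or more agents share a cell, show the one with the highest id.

....P
P...P
.....
.....

t=1: a0@(0,4):P a1@(1,1):P a2@(3,4):P a3@(1,0):R
t=2: a0@(1,4):P a1@(1,0):P a2@(0,4):P
t=3: (unchanged — steady state)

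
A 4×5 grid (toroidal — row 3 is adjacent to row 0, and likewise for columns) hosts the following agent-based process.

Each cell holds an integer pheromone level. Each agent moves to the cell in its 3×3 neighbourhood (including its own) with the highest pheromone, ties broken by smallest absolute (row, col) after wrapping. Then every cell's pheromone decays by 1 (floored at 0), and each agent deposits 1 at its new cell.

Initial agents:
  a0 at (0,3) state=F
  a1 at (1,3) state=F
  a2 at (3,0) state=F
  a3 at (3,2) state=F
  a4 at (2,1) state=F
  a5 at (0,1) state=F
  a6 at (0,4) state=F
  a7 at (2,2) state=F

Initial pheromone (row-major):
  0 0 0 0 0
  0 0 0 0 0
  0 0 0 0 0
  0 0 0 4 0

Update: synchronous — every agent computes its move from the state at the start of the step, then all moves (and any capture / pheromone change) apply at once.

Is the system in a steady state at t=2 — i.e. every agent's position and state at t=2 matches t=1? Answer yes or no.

no

t=1: a0@(3,3) a1@(0,2) a2@(0,0) a3@(3,3) a4@(1,0) a5@(0,0) a6@(3,3) a7@(3,3) | pheromone: 2 0 1 0 0 / 1 0 0 0 0 / 0 0 0 0 0 / 0 0 0 7 0
t=2: a0@(3,3) a1@(3,3) a2@(0,0) a3@(3,3) a4@(0,0) a5@(0,0) a6@(3,3) a7@(3,3) | pheromone: 4 0 0 0 0 / 0 0 0 0 0 / 0 0 0 0 0 / 0 0 0 11 0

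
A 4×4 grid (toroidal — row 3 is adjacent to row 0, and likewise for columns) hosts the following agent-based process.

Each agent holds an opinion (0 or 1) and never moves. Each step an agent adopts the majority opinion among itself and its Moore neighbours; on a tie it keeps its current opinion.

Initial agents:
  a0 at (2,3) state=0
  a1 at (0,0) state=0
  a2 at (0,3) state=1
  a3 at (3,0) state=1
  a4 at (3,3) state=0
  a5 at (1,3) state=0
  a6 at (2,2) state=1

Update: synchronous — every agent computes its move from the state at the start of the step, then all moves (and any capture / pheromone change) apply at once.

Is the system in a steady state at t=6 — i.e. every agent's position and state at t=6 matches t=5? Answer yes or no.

yes

t=1: a0@(2,3):0 a1@(0,0):0 a2@(0,3):0 a3@(3,0):0 a4@(3,3):0 a5@(1,3):0 a6@(2,2):0
t=2: (unchanged — steady state)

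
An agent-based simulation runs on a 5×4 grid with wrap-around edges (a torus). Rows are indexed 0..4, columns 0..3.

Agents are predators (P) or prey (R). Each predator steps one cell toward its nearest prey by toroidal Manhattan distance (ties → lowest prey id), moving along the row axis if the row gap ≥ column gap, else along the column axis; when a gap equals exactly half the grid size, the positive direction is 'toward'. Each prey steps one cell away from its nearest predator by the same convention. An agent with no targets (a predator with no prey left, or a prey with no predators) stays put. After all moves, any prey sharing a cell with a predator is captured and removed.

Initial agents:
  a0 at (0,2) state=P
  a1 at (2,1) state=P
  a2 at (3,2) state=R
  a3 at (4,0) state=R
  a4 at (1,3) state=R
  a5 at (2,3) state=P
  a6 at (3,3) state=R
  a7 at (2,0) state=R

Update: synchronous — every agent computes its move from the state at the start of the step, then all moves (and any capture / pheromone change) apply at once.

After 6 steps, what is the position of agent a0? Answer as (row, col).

t=1: a0@(4,2):P a1@(2,0):P a2@(2,2):R a3@(4,3):R a4@(0,3):R a5@(1,3):P a6@(4,3):R a7@(2,3):R
t=2: a0@(4,3):P a1@(2,3):P a2@(1,2):R a3@(4,0):R a5@(0,3):P a6@(4,0):R a7@(2,2):R
t=3: a0@(4,0):P a1@(2,2):P a2@(0,2):R a3@(4,1):R a5@(1,3):P a6@(4,1):R a7@(2,1):R
t=4: a0@(4,1):P a1@(2,1):P a2@(4,2):R a3@(4,2):R a5@(0,3):P a6@(4,2):R a7@(2,0):R
t=5: a0@(4,2):P a1@(2,0):P a5@(4,3):P a7@(2,3):R
t=6: a0@(3,2):P a1@(2,3):P a5@(3,3):P a7@(2,2):R

(3, 2)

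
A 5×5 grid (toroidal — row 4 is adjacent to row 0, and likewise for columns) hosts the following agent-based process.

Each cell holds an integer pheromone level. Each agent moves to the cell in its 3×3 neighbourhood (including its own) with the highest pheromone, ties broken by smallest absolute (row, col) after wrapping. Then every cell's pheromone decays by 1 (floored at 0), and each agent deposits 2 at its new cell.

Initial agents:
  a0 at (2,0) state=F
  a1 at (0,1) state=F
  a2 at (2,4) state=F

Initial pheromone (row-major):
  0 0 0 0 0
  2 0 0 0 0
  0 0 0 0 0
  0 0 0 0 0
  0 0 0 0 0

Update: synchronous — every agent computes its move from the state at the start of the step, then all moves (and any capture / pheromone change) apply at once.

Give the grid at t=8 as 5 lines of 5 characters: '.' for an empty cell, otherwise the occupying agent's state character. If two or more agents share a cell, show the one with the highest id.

t=1: a0@(1,0) a1@(1,0) a2@(1,0) | pheromone: 0 0 0 0 0 / 7 0 0 0 0 / 0 0 0 0 0 / 0 0 0 0 0 / 0 0 0 0 0
t=2: a0@(1,0) a1@(1,0) a2@(1,0) | pheromone: 0 0 0 0 0 / 12 0 0 0 0 / 0 0 0 0 0 / 0 0 0 0 0 / 0 0 0 0 0
t=3: a0@(1,0) a1@(1,0) a2@(1,0) | pheromone: 0 0 0 0 0 / 17 0 0 0 0 / 0 0 0 0 0 / 0 0 0 0 0 / 0 0 0 0 0
t=4: a0@(1,0) a1@(1,0) a2@(1,0) | pheromone: 0 0 0 0 0 / 22 0 0 0 0 / 0 0 0 0 0 / 0 0 0 0 0 / 0 0 0 0 0
t=5: a0@(1,0) a1@(1,0) a2@(1,0) | pheromone: 0 0 0 0 0 / 27 0 0 0 0 / 0 0 0 0 0 / 0 0 0 0 0 / 0 0 0 0 0
t=6: a0@(1,0) a1@(1,0) a2@(1,0) | pheromone: 0 0 0 0 0 / 32 0 0 0 0 / 0 0 0 0 0 / 0 0 0 0 0 / 0 0 0 0 0
t=7: a0@(1,0) a1@(1,0) a2@(1,0) | pheromone: 0 0 0 0 0 / 37 0 0 0 0 / 0 0 0 0 0 / 0 0 0 0 0 / 0 0 0 0 0
t=8: a0@(1,0) a1@(1,0) a2@(1,0) | pheromone: 0 0 0 0 0 / 42 0 0 0 0 / 0 0 0 0 0 / 0 0 0 0 0 / 0 0 0 0 0

.....
F....
.....
.....
.....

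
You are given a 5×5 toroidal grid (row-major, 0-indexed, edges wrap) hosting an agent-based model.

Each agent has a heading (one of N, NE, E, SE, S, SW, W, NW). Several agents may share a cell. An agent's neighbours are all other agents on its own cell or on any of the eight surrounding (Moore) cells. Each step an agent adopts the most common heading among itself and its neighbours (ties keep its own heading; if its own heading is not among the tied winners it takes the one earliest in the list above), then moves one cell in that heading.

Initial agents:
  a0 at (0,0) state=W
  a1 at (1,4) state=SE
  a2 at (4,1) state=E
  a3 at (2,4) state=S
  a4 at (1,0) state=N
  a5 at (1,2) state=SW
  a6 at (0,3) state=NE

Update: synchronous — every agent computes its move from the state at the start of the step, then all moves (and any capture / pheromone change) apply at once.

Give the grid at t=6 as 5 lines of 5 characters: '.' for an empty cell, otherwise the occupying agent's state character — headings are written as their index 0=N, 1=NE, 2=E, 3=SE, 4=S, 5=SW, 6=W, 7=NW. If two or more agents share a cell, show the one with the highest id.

t=1: a0@(0,4):W a1@(2,0):SE a2@(4,2):E a3@(3,4):S a4@(0,0):N a5@(2,1):SW a6@(4,4):NE
t=2: a0@(0,3):W a1@(3,1):SE a2@(4,3):E a3@(4,4):S a4@(4,0):N a5@(3,0):SW a6@(3,0):NE
t=3: a0@(0,2):W a1@(4,2):SE a2@(4,4):E a3@(0,4):S a4@(3,0):N a5@(4,4):SW a6@(2,1):NE
t=4: a0@(0,1):W a1@(0,3):SE a2@(4,0):E a3@(1,4):S a4@(2,0):N a5@(0,3):SW a6@(1,2):NE
t=5: a0@(0,0):W a1@(1,4):SE a2@(4,1):E a3@(2,4):S a4@(1,0):N a5@(1,2):SW a6@(0,3):NE
t=6: a0@(0,4):W a1@(2,0):SE a2@(4,2):E a3@(3,4):S a4@(0,0):N a5@(2,1):SW a6@(4,4):NE

0...6
.....
35...
....4
..2.1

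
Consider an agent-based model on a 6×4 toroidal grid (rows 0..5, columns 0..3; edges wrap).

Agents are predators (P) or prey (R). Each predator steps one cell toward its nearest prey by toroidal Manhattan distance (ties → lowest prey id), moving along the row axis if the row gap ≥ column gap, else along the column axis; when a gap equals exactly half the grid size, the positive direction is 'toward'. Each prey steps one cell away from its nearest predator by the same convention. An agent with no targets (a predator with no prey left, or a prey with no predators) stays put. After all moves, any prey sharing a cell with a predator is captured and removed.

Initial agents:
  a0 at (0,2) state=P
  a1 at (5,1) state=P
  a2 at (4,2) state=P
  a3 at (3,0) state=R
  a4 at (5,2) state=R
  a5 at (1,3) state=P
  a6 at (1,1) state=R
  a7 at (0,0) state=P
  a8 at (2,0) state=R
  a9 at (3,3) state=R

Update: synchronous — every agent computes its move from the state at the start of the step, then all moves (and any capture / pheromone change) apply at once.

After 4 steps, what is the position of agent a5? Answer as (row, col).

t=1: a0@(5,2):P a1@(5,2):P a2@(5,2):P a3@(2,0):R a4@(4,2):R a5@(1,0):P a6@(2,1):R a7@(1,0):P a8@(3,0):R a9@(2,3):R
t=2: a0@(4,2):P a1@(4,2):P a2@(4,2):P a3@(3,0):R a4@(3,2):R a5@(2,0):P a6@(3,1):R a7@(2,0):P a8@(4,0):R a9@(3,3):R
t=3: a0@(3,2):P a1@(3,2):P a2@(3,2):P a3@(4,0):R a4@(2,2):R a5@(3,0):P a6@(2,1):R a7@(3,0):P a8@(4,3):R a9@(2,3):R
t=4: a0@(2,2):P a1@(2,2):P a2@(2,2):P a3@(5,0):R a4@(1,2):R a5@(4,0):P a6@(1,1):R a7@(4,0):P a8@(5,3):R a9@(1,3):R

(4, 0)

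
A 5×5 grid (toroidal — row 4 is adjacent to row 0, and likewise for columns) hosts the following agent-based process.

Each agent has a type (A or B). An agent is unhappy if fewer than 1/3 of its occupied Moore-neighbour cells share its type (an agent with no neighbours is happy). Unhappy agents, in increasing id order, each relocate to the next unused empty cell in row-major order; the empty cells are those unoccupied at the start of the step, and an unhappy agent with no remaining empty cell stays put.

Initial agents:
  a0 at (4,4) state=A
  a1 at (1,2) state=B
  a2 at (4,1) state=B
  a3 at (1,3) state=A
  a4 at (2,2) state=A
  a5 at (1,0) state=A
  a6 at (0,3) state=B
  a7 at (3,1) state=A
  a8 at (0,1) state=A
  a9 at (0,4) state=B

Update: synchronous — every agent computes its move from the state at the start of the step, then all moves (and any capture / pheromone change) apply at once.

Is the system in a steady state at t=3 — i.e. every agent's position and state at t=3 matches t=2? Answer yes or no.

no

t=1: a0@(0,0):A a1@(0,2):B a2@(1,1):B a3@(1,4):A a4@(2,2):A a5@(1,0):A a6@(0,3):B a7@(3,1):A a8@(0,1):A a9@(2,0):B
t=2: a0@(0,0):A a1@(0,2):B a2@(1,1):B a3@(1,4):A a4@(2,2):A a5@(1,0):A a6@(0,3):B a7@(3,1):A a8@(0,1):A a9@(0,4):B
t=3: a0@(0,0):A a1@(0,2):B a2@(1,2):B a3@(1,4):A a4@(2,2):A a5@(1,0):A a6@(0,3):B a7@(3,1):A a8@(0,1):A a9@(1,3):B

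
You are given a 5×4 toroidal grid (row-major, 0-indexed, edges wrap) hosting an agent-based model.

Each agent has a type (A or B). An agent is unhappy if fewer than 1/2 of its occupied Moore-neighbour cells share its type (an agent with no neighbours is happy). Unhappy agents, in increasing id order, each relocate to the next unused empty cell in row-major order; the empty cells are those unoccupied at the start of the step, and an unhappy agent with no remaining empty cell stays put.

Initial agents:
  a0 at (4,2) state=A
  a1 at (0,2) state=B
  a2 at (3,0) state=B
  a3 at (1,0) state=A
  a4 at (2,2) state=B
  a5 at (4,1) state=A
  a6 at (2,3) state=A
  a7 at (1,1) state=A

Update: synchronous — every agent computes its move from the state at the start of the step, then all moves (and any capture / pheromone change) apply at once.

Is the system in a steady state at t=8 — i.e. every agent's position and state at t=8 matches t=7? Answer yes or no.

yes

t=1: a0@(4,2):A a1@(0,0):B a2@(0,1):B a3@(1,0):A a4@(0,3):B a5@(1,2):A a6@(1,3):A a7@(2,0):A
t=2: a0@(0,2):A a1@(0,0):B a2@(1,1):B a3@(2,1):A a4@(2,2):B a5@(2,3):A a6@(1,3):A a7@(2,0):A
t=3: a0@(0,2):A a1@(0,0):B a2@(0,1):B a3@(0,3):A a4@(1,0):B a5@(2,3):A a6@(1,3):A a7@(2,0):A
t=4: a0@(0,2):A a1@(0,0):B a2@(0,1):B a3@(0,3):A a4@(1,1):B a5@(2,3):A a6@(1,3):A a7@(2,0):A
t=5: (unchanged — steady state)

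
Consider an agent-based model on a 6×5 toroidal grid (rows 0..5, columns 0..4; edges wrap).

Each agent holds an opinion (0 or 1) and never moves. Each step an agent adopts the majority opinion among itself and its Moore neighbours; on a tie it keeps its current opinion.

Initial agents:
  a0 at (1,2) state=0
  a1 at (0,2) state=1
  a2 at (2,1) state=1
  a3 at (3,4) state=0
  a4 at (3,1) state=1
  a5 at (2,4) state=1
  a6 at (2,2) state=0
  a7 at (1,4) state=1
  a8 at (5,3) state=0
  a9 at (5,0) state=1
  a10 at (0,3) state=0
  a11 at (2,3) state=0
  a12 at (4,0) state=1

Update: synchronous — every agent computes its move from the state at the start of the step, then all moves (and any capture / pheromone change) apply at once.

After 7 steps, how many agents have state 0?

t=1: a0@(1,2):0 a1@(0,2):0 a2@(2,1):1 a3@(3,4):0 a4@(3,1):1 a5@(2,4):1 a6@(2,2):0 a7@(1,4):1 a8@(5,3):0 a9@(5,0):1 a10@(0,3):0 a11@(2,3):0 a12@(4,0):1
t=2: (unchanged — steady state)

7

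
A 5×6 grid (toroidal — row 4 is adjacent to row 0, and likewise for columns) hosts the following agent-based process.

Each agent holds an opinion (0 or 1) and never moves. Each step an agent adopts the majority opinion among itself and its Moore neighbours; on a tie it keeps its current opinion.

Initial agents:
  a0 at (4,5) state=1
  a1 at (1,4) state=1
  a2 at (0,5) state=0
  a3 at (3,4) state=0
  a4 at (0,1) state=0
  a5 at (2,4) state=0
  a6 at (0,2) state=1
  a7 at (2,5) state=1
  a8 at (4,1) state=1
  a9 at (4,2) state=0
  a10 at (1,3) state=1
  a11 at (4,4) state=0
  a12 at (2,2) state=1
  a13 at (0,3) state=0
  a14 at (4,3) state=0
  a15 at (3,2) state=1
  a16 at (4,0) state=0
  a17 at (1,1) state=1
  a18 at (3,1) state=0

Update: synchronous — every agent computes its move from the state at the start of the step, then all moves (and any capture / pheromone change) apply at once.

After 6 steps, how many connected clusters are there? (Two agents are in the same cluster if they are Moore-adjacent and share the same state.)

t=1: a0@(4,5):0 a1@(1,4):1 a2@(0,5):0 a3@(3,4):0 a4@(0,1):0 a5@(2,4):1 a6@(0,2):1 a7@(2,5):1 a8@(4,1):0 a9@(4,2):0 a10@(1,3):1 a11@(4,4):0 a12@(2,2):1 a13@(0,3):0 a14@(4,3):0 a15@(3,2):1 a16@(4,0):0 a17@(1,1):1 a18@(3,1):0
t=2: a0@(4,5):0 a1@(1,4):1 a2@(0,5):0 a3@(3,4):0 a4@(0,1):0 a5@(2,4):1 a6@(0,2):0 a7@(2,5):1 a8@(4,1):0 a9@(4,2):0 a10@(1,3):1 a11@(4,4):0 a12@(2,2):1 a13@(0,3):0 a14@(4,3):0 a15@(3,2):0 a16@(4,0):0 a17@(1,1):1 a18@(3,1):0
t=3: (unchanged — steady state)

2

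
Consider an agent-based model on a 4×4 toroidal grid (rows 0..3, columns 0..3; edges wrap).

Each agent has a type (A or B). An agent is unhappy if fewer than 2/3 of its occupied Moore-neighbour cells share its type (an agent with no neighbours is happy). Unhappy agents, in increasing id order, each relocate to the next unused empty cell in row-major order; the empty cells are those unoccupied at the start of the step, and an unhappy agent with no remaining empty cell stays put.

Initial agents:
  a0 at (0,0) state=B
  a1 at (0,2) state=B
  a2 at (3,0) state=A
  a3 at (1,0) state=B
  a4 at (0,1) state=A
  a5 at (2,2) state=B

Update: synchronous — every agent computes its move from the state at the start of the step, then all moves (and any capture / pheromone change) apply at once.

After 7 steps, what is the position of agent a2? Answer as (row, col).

t=1: a0@(0,3):B a1@(1,1):B a2@(1,2):A a3@(1,3):B a4@(2,0):A a5@(2,2):B
t=2: a0@(0,0):B a1@(0,1):B a2@(0,2):A a3@(1,0):B a4@(2,1):A a5@(2,2):B
t=3: a0@(0,0):B a1@(0,1):B a2@(0,3):A a3@(1,0):B a4@(1,1):A a5@(1,2):B
t=4: a0@(0,2):B a1@(0,1):B a2@(1,3):A a3@(2,0):B a4@(2,1):A a5@(2,2):B
t=5: a0@(0,0):B a1@(0,1):B a2@(0,3):A a3@(1,0):B a4@(1,1):A a5@(1,2):B
t=6: a0@(0,2):B a1@(0,1):B a2@(1,3):A a3@(2,0):B a4@(2,1):A a5@(2,2):B
t=7: a0@(0,0):B a1@(0,1):B a2@(0,3):A a3@(1,0):B a4@(1,1):A a5@(1,2):B

(0, 3)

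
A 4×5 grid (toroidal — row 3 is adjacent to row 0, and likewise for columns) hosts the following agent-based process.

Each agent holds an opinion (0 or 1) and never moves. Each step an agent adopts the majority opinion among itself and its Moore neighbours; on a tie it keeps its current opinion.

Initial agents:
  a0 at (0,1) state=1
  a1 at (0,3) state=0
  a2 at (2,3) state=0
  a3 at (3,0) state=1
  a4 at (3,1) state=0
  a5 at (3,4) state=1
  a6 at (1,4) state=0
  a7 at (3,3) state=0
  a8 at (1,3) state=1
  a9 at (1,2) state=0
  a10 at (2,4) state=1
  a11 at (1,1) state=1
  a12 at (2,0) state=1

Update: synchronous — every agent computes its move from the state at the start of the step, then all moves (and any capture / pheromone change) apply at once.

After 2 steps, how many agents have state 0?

t=1: a0@(0,1):1 a1@(0,3):0 a2@(2,3):0 a3@(3,0):1 a4@(3,1):1 a5@(3,4):1 a6@(1,4):0 a7@(3,3):0 a8@(1,3):0 a9@(1,2):0 a10@(2,4):1 a11@(1,1):1 a12@(2,0):1
t=2: (unchanged — steady state)

6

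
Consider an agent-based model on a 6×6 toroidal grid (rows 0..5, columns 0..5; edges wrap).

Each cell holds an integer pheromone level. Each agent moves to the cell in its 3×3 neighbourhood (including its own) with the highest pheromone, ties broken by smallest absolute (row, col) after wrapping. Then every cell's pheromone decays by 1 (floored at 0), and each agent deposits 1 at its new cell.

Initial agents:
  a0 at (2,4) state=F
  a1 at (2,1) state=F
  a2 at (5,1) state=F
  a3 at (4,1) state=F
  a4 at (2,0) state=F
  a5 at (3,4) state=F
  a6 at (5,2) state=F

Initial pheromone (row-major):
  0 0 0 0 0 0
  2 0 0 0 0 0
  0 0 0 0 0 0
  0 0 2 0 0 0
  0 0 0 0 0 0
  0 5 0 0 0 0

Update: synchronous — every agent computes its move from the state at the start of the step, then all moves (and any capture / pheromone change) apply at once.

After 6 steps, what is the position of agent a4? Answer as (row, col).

(1, 0)

t=1: a0@(1,3) a1@(1,0) a2@(5,1) a3@(5,1) a4@(1,0) a5@(2,3) a6@(5,1) | pheromone: 0 0 0 0 0 0 / 3 0 0 1 0 0 / 0 0 0 1 0 0 / 0 0 1 0 0 0 / 0 0 0 0 0 0 / 0 7 0 0 0 0
t=2: a0@(1,3) a1@(1,0) a2@(5,1) a3@(5,1) a4@(1,0) a5@(1,3) a6@(5,1) | pheromone: 0 0 0 0 0 0 / 4 0 0 2 0 0 / 0 0 0 0 0 0 / 0 0 0 0 0 0 / 0 0 0 0 0 0 / 0 9 0 0 0 0
t=3: a0@(1,3) a1@(1,0) a2@(5,1) a3@(5,1) a4@(1,0) a5@(1,3) a6@(5,1) | pheromone: 0 0 0 0 0 0 / 5 0 0 3 0 0 / 0 0 0 0 0 0 / 0 0 0 0 0 0 / 0 0 0 0 0 0 / 0 11 0 0 0 0
t=4: a0@(1,3) a1@(1,0) a2@(5,1) a3@(5,1) a4@(1,0) a5@(1,3) a6@(5,1) | pheromone: 0 0 0 0 0 0 / 6 0 0 4 0 0 / 0 0 0 0 0 0 / 0 0 0 0 0 0 / 0 0 0 0 0 0 / 0 13 0 0 0 0
t=5: a0@(1,3) a1@(1,0) a2@(5,1) a3@(5,1) a4@(1,0) a5@(1,3) a6@(5,1) | pheromone: 0 0 0 0 0 0 / 7 0 0 5 0 0 / 0 0 0 0 0 0 / 0 0 0 0 0 0 / 0 0 0 0 0 0 / 0 15 0 0 0 0
t=6: a0@(1,3) a1@(1,0) a2@(5,1) a3@(5,1) a4@(1,0) a5@(1,3) a6@(5,1) | pheromone: 0 0 0 0 0 0 / 8 0 0 6 0 0 / 0 0 0 0 0 0 / 0 0 0 0 0 0 / 0 0 0 0 0 0 / 0 17 0 0 0 0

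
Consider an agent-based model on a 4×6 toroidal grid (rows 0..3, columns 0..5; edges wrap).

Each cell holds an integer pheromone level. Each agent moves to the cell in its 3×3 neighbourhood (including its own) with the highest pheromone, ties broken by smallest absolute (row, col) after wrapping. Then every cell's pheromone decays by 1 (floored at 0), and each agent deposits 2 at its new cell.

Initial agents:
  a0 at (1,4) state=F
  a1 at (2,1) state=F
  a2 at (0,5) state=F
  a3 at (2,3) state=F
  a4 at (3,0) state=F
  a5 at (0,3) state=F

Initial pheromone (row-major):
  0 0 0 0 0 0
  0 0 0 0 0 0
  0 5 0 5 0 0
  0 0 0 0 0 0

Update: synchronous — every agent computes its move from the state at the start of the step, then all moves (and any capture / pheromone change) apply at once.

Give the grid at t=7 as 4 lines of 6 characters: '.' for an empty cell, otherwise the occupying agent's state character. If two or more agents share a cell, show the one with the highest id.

F.F...
......
.F.F..
......

t=1: a0@(2,3) a1@(2,1) a2@(0,0) a3@(2,3) a4@(2,1) a5@(0,2) | pheromone: 2 0 2 0 0 0 / 0 0 0 0 0 0 / 0 8 0 8 0 0 / 0 0 0 0 0 0
t=2: a0@(2,3) a1@(2,1) a2@(0,0) a3@(2,3) a4@(2,1) a5@(0,2) | pheromone: 3 0 3 0 0 0 / 0 0 0 0 0 0 / 0 11 0 11 0 0 / 0 0 0 0 0 0
t=3: a0@(2,3) a1@(2,1) a2@(0,0) a3@(2,3) a4@(2,1) a5@(0,2) | pheromone: 4 0 4 0 0 0 / 0 0 0 0 0 0 / 0 14 0 14 0 0 / 0 0 0 0 0 0
t=4: a0@(2,3) a1@(2,1) a2@(0,0) a3@(2,3) a4@(2,1) a5@(0,2) | pheromone: 5 0 5 0 0 0 / 0 0 0 0 0 0 / 0 17 0 17 0 0 / 0 0 0 0 0 0
t=5: a0@(2,3) a1@(2,1) a2@(0,0) a3@(2,3) a4@(2,1) a5@(0,2) | pheromone: 6 0 6 0 0 0 / 0 0 0 0 0 0 / 0 20 0 20 0 0 / 0 0 0 0 0 0
t=6: a0@(2,3) a1@(2,1) a2@(0,0) a3@(2,3) a4@(2,1) a5@(0,2) | pheromone: 7 0 7 0 0 0 / 0 0 0 0 0 0 / 0 23 0 23 0 0 / 0 0 0 0 0 0
t=7: a0@(2,3) a1@(2,1) a2@(0,0) a3@(2,3) a4@(2,1) a5@(0,2) | pheromone: 8 0 8 0 0 0 / 0 0 0 0 0 0 / 0 26 0 26 0 0 / 0 0 0 0 0 0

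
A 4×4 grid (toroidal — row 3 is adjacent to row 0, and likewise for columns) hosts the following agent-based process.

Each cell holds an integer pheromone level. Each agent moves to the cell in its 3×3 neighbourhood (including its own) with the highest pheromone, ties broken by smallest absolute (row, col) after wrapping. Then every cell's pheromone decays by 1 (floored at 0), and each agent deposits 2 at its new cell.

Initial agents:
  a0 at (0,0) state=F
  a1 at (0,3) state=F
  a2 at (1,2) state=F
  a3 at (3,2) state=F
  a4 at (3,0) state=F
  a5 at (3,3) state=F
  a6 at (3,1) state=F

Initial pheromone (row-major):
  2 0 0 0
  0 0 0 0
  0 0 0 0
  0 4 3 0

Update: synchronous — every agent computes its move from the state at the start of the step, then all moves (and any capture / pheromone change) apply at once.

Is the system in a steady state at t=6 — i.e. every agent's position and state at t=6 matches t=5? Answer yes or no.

yes

t=1: a0@(3,1) a1@(3,2) a2@(0,1) a3@(3,1) a4@(3,1) a5@(3,2) a6@(3,1) | pheromone: 1 2 0 0 / 0 0 0 0 / 0 0 0 0 / 0 11 6 0
t=2: a0@(3,1) a1@(3,1) a2@(3,1) a3@(3,1) a4@(3,1) a5@(3,1) a6@(3,1) | pheromone: 0 1 0 0 / 0 0 0 0 / 0 0 0 0 / 0 24 5 0
t=3: a0@(3,1) a1@(3,1) a2@(3,1) a3@(3,1) a4@(3,1) a5@(3,1) a6@(3,1) | pheromone: 0 0 0 0 / 0 0 0 0 / 0 0 0 0 / 0 37 4 0
t=4: a0@(3,1) a1@(3,1) a2@(3,1) a3@(3,1) a4@(3,1) a5@(3,1) a6@(3,1) | pheromone: 0 0 0 0 / 0 0 0 0 / 0 0 0 0 / 0 50 3 0
t=5: a0@(3,1) a1@(3,1) a2@(3,1) a3@(3,1) a4@(3,1) a5@(3,1) a6@(3,1) | pheromone: 0 0 0 0 / 0 0 0 0 / 0 0 0 0 / 0 63 2 0
t=6: a0@(3,1) a1@(3,1) a2@(3,1) a3@(3,1) a4@(3,1) a5@(3,1) a6@(3,1) | pheromone: 0 0 0 0 / 0 0 0 0 / 0 0 0 0 / 0 76 1 0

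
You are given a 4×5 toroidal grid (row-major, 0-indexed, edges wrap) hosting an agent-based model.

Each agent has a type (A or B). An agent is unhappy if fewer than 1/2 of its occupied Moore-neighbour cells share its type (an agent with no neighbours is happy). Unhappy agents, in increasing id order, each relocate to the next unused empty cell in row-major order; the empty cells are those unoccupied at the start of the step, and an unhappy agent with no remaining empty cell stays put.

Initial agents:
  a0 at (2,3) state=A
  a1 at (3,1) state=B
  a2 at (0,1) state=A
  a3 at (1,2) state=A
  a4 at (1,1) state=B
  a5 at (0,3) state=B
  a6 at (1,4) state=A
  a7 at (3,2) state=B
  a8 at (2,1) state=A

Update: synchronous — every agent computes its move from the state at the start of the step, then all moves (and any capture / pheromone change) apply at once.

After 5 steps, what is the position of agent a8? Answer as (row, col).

t=1: a0@(2,3):A a1@(0,0):B a2@(0,2):A a3@(1,2):A a4@(0,4):B a5@(1,0):B a6@(1,4):A a7@(1,3):B a8@(2,0):A
t=2: a0@(2,3):A a1@(0,0):B a2@(0,2):A a3@(1,2):A a4@(0,4):B a5@(1,0):B a6@(0,1):A a7@(0,3):B a8@(2,0):A
t=3: a0@(2,3):A a1@(0,0):B a2@(0,2):A a3@(1,2):A a4@(0,4):B a5@(1,0):B a6@(0,1):A a7@(1,1):B a8@(1,3):A
t=4: a0@(2,3):A a1@(0,0):B a2@(0,2):A a3@(1,2):A a4@(0,4):B a5@(1,0):B a6@(0,3):A a7@(1,4):B a8@(1,3):A
t=5: (unchanged — steady state)

(1, 3)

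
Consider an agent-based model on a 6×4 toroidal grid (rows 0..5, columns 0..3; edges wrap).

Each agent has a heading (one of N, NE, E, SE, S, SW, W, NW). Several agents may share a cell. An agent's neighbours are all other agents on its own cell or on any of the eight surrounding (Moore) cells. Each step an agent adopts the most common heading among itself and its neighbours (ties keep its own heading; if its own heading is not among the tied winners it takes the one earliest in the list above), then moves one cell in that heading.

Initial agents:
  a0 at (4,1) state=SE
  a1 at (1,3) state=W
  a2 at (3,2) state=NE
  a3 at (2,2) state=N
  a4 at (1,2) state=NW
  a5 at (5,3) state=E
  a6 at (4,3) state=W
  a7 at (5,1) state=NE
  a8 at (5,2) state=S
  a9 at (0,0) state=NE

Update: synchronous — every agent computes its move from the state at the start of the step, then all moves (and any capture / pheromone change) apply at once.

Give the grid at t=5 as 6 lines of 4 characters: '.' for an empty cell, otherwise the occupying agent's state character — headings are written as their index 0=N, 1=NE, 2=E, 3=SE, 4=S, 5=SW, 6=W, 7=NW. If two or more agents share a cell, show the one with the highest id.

t=1: a0@(3,2):NE a1@(1,2):W a2@(2,3):NE a3@(1,2):N a4@(0,1):NW a5@(5,0):E a6@(4,2):W a7@(4,2):NE a8@(0,2):S a9@(5,1):NE
t=2: a0@(2,3):NE a1@(1,1):W a2@(1,0):NE a3@(0,2):N a4@(5,0):NW a5@(5,1):E a6@(3,3):NE a7@(3,3):NE a8@(1,2):S a9@(4,2):NE
t=3: a0@(1,0):NE a1@(1,0):W a2@(0,1):NE a3@(5,2):N a4@(4,3):NW a5@(5,2):E a6@(2,0):NE a7@(2,0):NE a8@(2,2):S a9@(3,3):NE
t=4: a0@(0,1):NE a1@(0,1):NE a2@(5,2):NE a3@(4,2):N a4@(3,2):NW a5@(5,3):E a6@(1,1):NE a7@(1,1):NE a8@(3,2):S a9@(2,0):NE
t=5: a0@(5,2):NE a1@(5,2):NE a2@(4,3):NE a3@(3,2):N a4@(2,1):NW a5@(5,0):E a6@(0,2):NE a7@(0,2):NE a8@(4,2):S a9@(1,1):NE

..1.
.1..
.7..
..0.
..41
2.1.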